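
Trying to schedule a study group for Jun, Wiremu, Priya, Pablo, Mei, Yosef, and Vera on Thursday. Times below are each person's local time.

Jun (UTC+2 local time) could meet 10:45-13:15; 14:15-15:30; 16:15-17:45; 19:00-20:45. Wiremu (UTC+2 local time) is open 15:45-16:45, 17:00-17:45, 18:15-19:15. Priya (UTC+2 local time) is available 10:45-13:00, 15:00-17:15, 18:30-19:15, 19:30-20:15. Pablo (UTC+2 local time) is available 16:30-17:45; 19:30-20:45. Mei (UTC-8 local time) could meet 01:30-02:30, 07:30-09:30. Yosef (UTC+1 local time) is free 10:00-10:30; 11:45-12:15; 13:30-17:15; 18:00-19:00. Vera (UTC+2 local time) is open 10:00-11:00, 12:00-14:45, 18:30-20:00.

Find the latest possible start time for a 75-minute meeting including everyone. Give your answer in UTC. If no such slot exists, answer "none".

Jun in UTC: 08:45-11:15, 12:15-13:30, 14:15-15:45, 17:00-18:45 (subtract 2h to convert from UTC+2).
Wiremu in UTC: 13:45-14:45, 15:00-15:45, 16:15-17:15 (subtract 2h to convert from UTC+2).
Priya in UTC: 08:45-11:00, 13:00-15:15, 16:30-17:15, 17:30-18:15 (subtract 2h to convert from UTC+2).
Pablo in UTC: 14:30-15:45, 17:30-18:45 (subtract 2h to convert from UTC+2).
Mei in UTC: 09:30-10:30, 15:30-17:30 (add 8h to convert from UTC-8).
Yosef in UTC: 09:00-09:30, 10:45-11:15, 12:30-16:15, 17:00-18:00 (subtract 1h to convert from UTC+1).
Vera in UTC: 08:00-09:00, 10:00-12:45, 16:30-18:00 (subtract 2h to convert from UTC+2).
Jun ∩ Wiremu: 14:15-14:45, 15:00-15:45, 17:00-17:15.
Jun ∩ Wiremu ∩ Priya: 14:15-14:45, 15:00-15:15, 17:00-17:15.
Jun ∩ Wiremu ∩ Priya ∩ Pablo: 14:30-14:45, 15:00-15:15.
Jun ∩ Wiremu ∩ Priya ∩ Pablo ∩ Mei: ∅.
Jun ∩ Wiremu ∩ Priya ∩ Pablo ∩ Mei ∩ Yosef: ∅.
Jun ∩ Wiremu ∩ Priya ∩ Pablo ∩ Mei ∩ Yosef ∩ Vera: ∅.
There is no time when everyone is free.
No common window is at least 75 minutes long.

none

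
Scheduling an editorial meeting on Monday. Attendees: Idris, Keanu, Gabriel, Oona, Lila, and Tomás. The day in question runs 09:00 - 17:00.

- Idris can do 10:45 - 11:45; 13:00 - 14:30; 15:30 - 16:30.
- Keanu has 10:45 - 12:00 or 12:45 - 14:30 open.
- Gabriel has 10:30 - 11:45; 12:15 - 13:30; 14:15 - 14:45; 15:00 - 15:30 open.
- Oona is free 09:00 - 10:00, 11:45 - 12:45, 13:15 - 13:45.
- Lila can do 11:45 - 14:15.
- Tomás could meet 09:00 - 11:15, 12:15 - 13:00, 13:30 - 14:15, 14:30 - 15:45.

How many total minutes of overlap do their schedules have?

Idris ∩ Keanu: 10:45-11:45, 13:00-14:30.
Idris ∩ Keanu ∩ Gabriel: 10:45-11:45, 13:00-13:30, 14:15-14:30.
Idris ∩ Keanu ∩ Gabriel ∩ Oona: 13:15-13:30.
Idris ∩ Keanu ∩ Gabriel ∩ Oona ∩ Lila: 13:15-13:30.
Idris ∩ Keanu ∩ Gabriel ∩ Oona ∩ Lila ∩ Tomás: ∅.
There is no time when everyone is free.
There is no common window, so the total is 0 minutes.

0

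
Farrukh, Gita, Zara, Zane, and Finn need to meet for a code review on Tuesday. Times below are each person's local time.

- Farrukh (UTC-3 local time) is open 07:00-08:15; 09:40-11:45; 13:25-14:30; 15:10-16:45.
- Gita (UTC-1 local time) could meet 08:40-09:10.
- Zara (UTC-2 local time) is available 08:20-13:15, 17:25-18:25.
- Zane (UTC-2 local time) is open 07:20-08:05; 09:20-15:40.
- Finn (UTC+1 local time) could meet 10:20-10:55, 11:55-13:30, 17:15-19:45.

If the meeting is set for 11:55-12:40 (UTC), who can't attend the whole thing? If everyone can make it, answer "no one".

Farrukh in UTC: 10:00-11:15, 12:40-14:45, 16:25-17:30, 18:10-19:45 (add 3h to convert from UTC-3).
Gita in UTC: 09:40-10:10 (add 1h to convert from UTC-1).
Zara in UTC: 10:20-15:15, 19:25-20:25 (add 2h to convert from UTC-2).
Zane in UTC: 09:20-10:05, 11:20-17:40 (add 2h to convert from UTC-2).
Finn in UTC: 09:20-09:55, 10:55-12:30, 16:15-18:45 (subtract 1h to convert from UTC+1).
Farrukh: not fully free for 11:55-12:40. Gita: not fully free for 11:55-12:40. Zara: free for 11:55-12:40. Zane: free for 11:55-12:40. Finn: not fully free for 11:55-12:40.

Farrukh, Finn, Gita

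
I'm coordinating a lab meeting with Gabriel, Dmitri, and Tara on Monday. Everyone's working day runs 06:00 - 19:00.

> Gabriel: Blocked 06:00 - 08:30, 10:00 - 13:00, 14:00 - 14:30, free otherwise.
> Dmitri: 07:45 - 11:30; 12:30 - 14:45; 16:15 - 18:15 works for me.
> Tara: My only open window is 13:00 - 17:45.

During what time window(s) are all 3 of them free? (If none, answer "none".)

13:00-14:00, 14:30-14:45, 16:15-17:45

Gabriel free: 08:30-10:00, 13:00-14:00, 14:30-19:00 (invert busy blocks within the working day).
Dmitri free: 07:45-11:30, 12:30-14:45, 16:15-18:15.
Tara free: 13:00-17:45.
Gabriel ∩ Dmitri: 08:30-10:00, 13:00-14:00, 14:30-14:45, 16:15-18:15.
Gabriel ∩ Dmitri ∩ Tara: 13:00-14:00, 14:30-14:45, 16:15-17:45.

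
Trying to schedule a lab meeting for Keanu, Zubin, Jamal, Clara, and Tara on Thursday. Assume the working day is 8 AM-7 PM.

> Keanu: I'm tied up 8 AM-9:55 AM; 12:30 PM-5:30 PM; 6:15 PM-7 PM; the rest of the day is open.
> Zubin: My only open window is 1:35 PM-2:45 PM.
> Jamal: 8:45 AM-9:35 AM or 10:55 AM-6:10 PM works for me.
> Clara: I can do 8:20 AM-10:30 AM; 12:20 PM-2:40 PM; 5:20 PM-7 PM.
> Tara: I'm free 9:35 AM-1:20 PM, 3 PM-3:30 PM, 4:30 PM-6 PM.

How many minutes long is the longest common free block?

0

Keanu free: 09:55-12:30, 17:30-18:15 (invert busy blocks within the working day).
Zubin free: 13:35-14:45.
Jamal free: 08:45-09:35, 10:55-18:10.
Clara free: 08:20-10:30, 12:20-14:40, 17:20-19:00.
Tara free: 09:35-13:20, 15:00-15:30, 16:30-18:00.
Keanu ∩ Zubin: ∅.
Keanu ∩ Zubin ∩ Jamal: ∅.
Keanu ∩ Zubin ∩ Jamal ∩ Clara: ∅.
Keanu ∩ Zubin ∩ Jamal ∩ Clara ∩ Tara: ∅.
There is no time when everyone is free.
No common window exists, so the longest block is 0 minutes.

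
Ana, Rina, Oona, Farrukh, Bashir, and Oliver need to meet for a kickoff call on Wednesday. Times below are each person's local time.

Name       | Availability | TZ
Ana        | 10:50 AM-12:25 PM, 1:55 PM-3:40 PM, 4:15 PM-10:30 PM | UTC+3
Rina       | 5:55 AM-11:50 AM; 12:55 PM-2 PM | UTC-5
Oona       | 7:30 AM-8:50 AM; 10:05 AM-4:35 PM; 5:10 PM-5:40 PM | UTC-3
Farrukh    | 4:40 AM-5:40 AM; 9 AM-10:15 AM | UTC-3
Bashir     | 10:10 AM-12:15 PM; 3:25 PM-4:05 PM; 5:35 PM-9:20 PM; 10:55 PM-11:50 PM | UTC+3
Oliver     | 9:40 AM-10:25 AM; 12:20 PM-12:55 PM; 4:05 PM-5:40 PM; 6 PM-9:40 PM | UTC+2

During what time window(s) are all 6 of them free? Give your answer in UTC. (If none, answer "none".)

Ana in UTC: 07:50-09:25, 10:55-12:40, 13:15-19:30 (subtract 3h to convert from UTC+3).
Rina in UTC: 10:55-16:50, 17:55-19:00 (add 5h to convert from UTC-5).
Oona in UTC: 10:30-11:50, 13:05-19:35, 20:10-20:40 (add 3h to convert from UTC-3).
Farrukh in UTC: 07:40-08:40, 12:00-13:15 (add 3h to convert from UTC-3).
Bashir in UTC: 07:10-09:15, 12:25-13:05, 14:35-18:20, 19:55-20:50 (subtract 3h to convert from UTC+3).
Oliver in UTC: 07:40-08:25, 10:20-10:55, 14:05-15:40, 16:00-19:40 (subtract 2h to convert from UTC+2).
Ana ∩ Rina: 10:55-12:40, 13:15-16:50, 17:55-19:00.
Ana ∩ Rina ∩ Oona: 10:55-11:50, 13:15-16:50, 17:55-19:00.
Ana ∩ Rina ∩ Oona ∩ Farrukh: ∅.
Ana ∩ Rina ∩ Oona ∩ Farrukh ∩ Bashir: ∅.
Ana ∩ Rina ∩ Oona ∩ Farrukh ∩ Bashir ∩ Oliver: ∅.
There is no time when everyone is free.

none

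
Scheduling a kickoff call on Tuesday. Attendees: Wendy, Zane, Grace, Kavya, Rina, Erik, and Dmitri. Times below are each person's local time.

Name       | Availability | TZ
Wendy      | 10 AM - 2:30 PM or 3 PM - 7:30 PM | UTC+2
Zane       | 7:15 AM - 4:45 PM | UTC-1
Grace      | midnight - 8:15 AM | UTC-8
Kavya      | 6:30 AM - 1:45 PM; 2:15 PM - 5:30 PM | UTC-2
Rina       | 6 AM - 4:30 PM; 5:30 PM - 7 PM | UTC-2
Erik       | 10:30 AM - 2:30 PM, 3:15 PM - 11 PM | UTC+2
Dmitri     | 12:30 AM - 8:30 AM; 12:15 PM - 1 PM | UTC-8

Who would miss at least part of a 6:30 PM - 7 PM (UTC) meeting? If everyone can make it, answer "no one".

Wendy in UTC: 08:00-12:30, 13:00-17:30 (subtract 2h to convert from UTC+2).
Zane in UTC: 08:15-17:45 (add 1h to convert from UTC-1).
Grace in UTC: 08:00-16:15 (add 8h to convert from UTC-8).
Kavya in UTC: 08:30-15:45, 16:15-19:30 (add 2h to convert from UTC-2).
Rina in UTC: 08:00-18:30, 19:30-21:00 (add 2h to convert from UTC-2).
Erik in UTC: 08:30-12:30, 13:15-21:00 (subtract 2h to convert from UTC+2).
Dmitri in UTC: 08:30-16:30, 20:15-21:00 (add 8h to convert from UTC-8).
Wendy: not fully free for 18:30-19:00. Zane: not fully free for 18:30-19:00. Grace: not fully free for 18:30-19:00. Kavya: free for 18:30-19:00. Rina: not fully free for 18:30-19:00. Erik: free for 18:30-19:00. Dmitri: not fully free for 18:30-19:00.

Dmitri, Grace, Rina, Wendy, Zane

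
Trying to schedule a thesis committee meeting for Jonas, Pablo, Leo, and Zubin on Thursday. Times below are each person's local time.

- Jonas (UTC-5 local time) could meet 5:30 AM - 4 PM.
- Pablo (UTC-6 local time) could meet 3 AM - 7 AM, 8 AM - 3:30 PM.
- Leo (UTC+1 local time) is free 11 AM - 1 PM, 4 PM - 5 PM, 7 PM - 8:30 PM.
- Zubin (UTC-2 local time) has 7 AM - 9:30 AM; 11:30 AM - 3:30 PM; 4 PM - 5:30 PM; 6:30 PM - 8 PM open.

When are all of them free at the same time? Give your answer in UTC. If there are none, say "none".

Jonas in UTC: 10:30-21:00 (add 5h to convert from UTC-5).
Pablo in UTC: 09:00-13:00, 14:00-21:30 (add 6h to convert from UTC-6).
Leo in UTC: 10:00-12:00, 15:00-16:00, 18:00-19:30 (subtract 1h to convert from UTC+1).
Zubin in UTC: 09:00-11:30, 13:30-17:30, 18:00-19:30, 20:30-22:00 (add 2h to convert from UTC-2).
Jonas ∩ Pablo: 10:30-13:00, 14:00-21:00.
Jonas ∩ Pablo ∩ Leo: 10:30-12:00, 15:00-16:00, 18:00-19:30.
Jonas ∩ Pablo ∩ Leo ∩ Zubin: 10:30-11:30, 15:00-16:00, 18:00-19:30.

10:30-11:30, 15:00-16:00, 18:00-19:30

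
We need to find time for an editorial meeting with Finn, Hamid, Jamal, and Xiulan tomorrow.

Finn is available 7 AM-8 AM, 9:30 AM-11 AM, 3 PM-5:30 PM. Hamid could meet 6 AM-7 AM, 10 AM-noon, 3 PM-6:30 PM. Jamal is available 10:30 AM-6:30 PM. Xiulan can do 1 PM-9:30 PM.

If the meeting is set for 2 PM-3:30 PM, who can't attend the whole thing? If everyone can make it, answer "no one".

Finn: not fully free for 14:00-15:30. Hamid: not fully free for 14:00-15:30. Jamal: free for 14:00-15:30. Xiulan: free for 14:00-15:30.

Finn, Hamid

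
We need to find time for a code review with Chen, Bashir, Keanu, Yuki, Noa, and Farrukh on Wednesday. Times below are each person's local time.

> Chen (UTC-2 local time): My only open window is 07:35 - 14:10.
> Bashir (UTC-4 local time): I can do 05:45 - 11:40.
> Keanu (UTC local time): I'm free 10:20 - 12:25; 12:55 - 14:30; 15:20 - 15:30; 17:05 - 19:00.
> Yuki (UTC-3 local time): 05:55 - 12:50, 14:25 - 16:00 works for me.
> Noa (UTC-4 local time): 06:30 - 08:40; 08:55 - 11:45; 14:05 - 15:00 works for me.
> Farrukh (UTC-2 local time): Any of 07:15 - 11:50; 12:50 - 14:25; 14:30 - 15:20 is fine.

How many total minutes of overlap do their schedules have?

180

Chen in UTC: 09:35-16:10 (add 2h to convert from UTC-2).
Bashir in UTC: 09:45-15:40 (add 4h to convert from UTC-4).
Keanu in UTC: 10:20-12:25, 12:55-14:30, 15:20-15:30, 17:05-19:00.
Yuki in UTC: 08:55-15:50, 17:25-19:00 (add 3h to convert from UTC-3).
Noa in UTC: 10:30-12:40, 12:55-15:45, 18:05-19:00 (add 4h to convert from UTC-4).
Farrukh in UTC: 09:15-13:50, 14:50-16:25, 16:30-17:20 (add 2h to convert from UTC-2).
Chen ∩ Bashir: 09:45-15:40.
Chen ∩ Bashir ∩ Keanu: 10:20-12:25, 12:55-14:30, 15:20-15:30.
Chen ∩ Bashir ∩ Keanu ∩ Yuki: 10:20-12:25, 12:55-14:30, 15:20-15:30.
Chen ∩ Bashir ∩ Keanu ∩ Yuki ∩ Noa: 10:30-12:25, 12:55-14:30, 15:20-15:30.
Chen ∩ Bashir ∩ Keanu ∩ Yuki ∩ Noa ∩ Farrukh: 10:30-12:25, 12:55-13:50, 15:20-15:30.
Summing the common windows: 115 + 55 + 10 = 180 minutes.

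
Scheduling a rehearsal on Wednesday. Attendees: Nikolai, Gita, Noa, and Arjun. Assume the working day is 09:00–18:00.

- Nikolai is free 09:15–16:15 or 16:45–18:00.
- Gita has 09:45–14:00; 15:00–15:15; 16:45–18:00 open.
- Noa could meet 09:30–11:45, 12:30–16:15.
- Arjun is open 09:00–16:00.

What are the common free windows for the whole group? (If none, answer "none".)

Nikolai ∩ Gita: 09:45-14:00, 15:00-15:15, 16:45-18:00.
Nikolai ∩ Gita ∩ Noa: 09:45-11:45, 12:30-14:00, 15:00-15:15.
Nikolai ∩ Gita ∩ Noa ∩ Arjun: 09:45-11:45, 12:30-14:00, 15:00-15:15.

09:45-11:45, 12:30-14:00, 15:00-15:15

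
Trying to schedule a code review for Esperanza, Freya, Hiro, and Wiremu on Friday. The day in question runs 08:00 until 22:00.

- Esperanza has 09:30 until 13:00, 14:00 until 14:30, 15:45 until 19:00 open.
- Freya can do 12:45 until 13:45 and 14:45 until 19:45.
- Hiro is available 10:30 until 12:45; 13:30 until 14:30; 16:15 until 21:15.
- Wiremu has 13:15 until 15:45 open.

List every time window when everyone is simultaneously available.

Esperanza ∩ Freya: 12:45-13:00, 15:45-19:00.
Esperanza ∩ Freya ∩ Hiro: 16:15-19:00.
Esperanza ∩ Freya ∩ Hiro ∩ Wiremu: ∅.
There is no time when everyone is free.

none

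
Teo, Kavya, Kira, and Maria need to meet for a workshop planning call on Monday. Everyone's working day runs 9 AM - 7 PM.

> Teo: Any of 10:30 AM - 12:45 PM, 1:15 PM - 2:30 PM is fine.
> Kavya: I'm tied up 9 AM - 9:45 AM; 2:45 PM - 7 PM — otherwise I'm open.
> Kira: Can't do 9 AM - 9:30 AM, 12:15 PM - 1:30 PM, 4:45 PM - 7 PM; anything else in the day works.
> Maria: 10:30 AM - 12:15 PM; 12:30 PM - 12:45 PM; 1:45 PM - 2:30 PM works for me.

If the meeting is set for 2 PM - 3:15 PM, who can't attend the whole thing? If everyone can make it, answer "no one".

Teo free: 10:30-12:45, 13:15-14:30.
Kavya free: 09:45-14:45 (invert busy blocks within the working day).
Kira free: 09:30-12:15, 13:30-16:45 (invert busy blocks within the working day).
Maria free: 10:30-12:15, 12:30-12:45, 13:45-14:30.
Teo: not fully free for 14:00-15:15. Kavya: not fully free for 14:00-15:15. Kira: free for 14:00-15:15. Maria: not fully free for 14:00-15:15.

Kavya, Maria, Teo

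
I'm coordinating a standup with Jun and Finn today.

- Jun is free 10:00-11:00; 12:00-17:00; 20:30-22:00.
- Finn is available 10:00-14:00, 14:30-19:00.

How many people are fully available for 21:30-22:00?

Jun can make the full 21:30-22:00 slot — that's 1.

1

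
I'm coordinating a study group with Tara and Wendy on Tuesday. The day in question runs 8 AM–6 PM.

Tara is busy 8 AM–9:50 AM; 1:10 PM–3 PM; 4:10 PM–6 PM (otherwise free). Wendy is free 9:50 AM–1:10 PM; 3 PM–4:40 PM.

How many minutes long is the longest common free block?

Tara free: 09:50-13:10, 15:00-16:10 (invert busy blocks within the working day).
Wendy free: 09:50-13:10, 15:00-16:40.
Tara ∩ Wendy: 09:50-13:10, 15:00-16:10.
Those are the intersection windows.
The longest is 09:50-13:10 at 200 minutes.

200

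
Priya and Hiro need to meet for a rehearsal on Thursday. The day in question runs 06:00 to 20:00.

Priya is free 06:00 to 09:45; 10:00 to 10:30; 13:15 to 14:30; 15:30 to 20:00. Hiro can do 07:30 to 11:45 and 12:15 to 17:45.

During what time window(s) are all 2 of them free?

Priya ∩ Hiro: 07:30-09:45, 10:00-10:30, 13:15-14:30, 15:30-17:45.

07:30-09:45, 10:00-10:30, 13:15-14:30, 15:30-17:45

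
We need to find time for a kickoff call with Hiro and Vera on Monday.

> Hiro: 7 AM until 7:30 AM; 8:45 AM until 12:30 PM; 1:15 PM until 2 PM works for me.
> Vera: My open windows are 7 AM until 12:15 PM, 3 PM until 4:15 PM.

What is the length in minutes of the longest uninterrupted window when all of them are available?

210

Hiro ∩ Vera: 07:00-07:30, 08:45-12:15.
So the common availability across everyone is 07:00-07:30, 08:45-12:15.
The longest is 08:45-12:15 at 210 minutes.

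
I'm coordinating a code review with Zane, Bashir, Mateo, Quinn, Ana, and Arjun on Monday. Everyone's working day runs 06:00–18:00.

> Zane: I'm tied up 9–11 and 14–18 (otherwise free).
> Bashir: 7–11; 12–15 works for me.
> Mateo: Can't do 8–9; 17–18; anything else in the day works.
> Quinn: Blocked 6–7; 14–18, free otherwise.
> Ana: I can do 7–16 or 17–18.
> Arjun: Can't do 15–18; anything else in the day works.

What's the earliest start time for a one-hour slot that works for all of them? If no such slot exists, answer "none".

07:00

Zane free: 06:00-09:00, 11:00-14:00 (invert busy blocks within the working day).
Bashir free: 07:00-11:00, 12:00-15:00.
Mateo free: 06:00-08:00, 09:00-17:00 (invert busy blocks within the working day).
Quinn free: 07:00-14:00 (invert busy blocks within the working day).
Ana free: 07:00-16:00, 17:00-18:00.
Arjun free: 06:00-15:00 (invert busy blocks within the working day).
Zane ∩ Bashir: 07:00-09:00, 12:00-14:00.
Zane ∩ Bashir ∩ Mateo: 07:00-08:00, 12:00-14:00.
Zane ∩ Bashir ∩ Mateo ∩ Quinn: 07:00-08:00, 12:00-14:00.
Zane ∩ Bashir ∩ Mateo ∩ Quinn ∩ Ana: 07:00-08:00, 12:00-14:00.
Zane ∩ Bashir ∩ Mateo ∩ Quinn ∩ Ana ∩ Arjun: 07:00-08:00, 12:00-14:00.
The first common window of at least 60 minutes is 07:00-08:00, so the earliest start is 07:00.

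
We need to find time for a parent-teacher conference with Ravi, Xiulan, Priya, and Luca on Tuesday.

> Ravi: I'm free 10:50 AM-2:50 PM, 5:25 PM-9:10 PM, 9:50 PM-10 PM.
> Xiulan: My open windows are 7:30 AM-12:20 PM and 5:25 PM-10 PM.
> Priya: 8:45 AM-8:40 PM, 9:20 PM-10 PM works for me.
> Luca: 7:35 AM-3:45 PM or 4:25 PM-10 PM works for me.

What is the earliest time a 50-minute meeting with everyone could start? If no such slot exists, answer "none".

Ravi ∩ Xiulan: 10:50-12:20, 17:25-21:10, 21:50-22:00.
Ravi ∩ Xiulan ∩ Priya: 10:50-12:20, 17:25-20:40, 21:50-22:00.
Ravi ∩ Xiulan ∩ Priya ∩ Luca: 10:50-12:20, 17:25-20:40, 21:50-22:00.
So the common availability across everyone is 10:50-12:20, 17:25-20:40, 21:50-22:00.
The first common window of at least 50 minutes is 10:50-12:20, so the earliest start is 10:50.

10:50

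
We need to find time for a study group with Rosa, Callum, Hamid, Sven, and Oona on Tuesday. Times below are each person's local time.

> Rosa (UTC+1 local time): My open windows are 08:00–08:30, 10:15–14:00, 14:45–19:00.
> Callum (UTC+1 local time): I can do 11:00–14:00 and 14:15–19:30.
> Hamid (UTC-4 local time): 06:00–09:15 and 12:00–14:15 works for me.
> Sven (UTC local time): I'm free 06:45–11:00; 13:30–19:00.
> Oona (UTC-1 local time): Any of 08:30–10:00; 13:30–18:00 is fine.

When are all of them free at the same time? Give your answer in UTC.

10:00-11:00, 16:00-18:00

Rosa in UTC: 07:00-07:30, 09:15-13:00, 13:45-18:00 (subtract 1h to convert from UTC+1).
Callum in UTC: 10:00-13:00, 13:15-18:30 (subtract 1h to convert from UTC+1).
Hamid in UTC: 10:00-13:15, 16:00-18:15 (add 4h to convert from UTC-4).
Sven in UTC: 06:45-11:00, 13:30-19:00.
Oona in UTC: 09:30-11:00, 14:30-19:00 (add 1h to convert from UTC-1).
Rosa ∩ Callum: 10:00-13:00, 13:45-18:00.
Rosa ∩ Callum ∩ Hamid: 10:00-13:00, 16:00-18:00.
Rosa ∩ Callum ∩ Hamid ∩ Sven: 10:00-11:00, 16:00-18:00.
Rosa ∩ Callum ∩ Hamid ∩ Sven ∩ Oona: 10:00-11:00, 16:00-18:00.
Those are the intersection windows.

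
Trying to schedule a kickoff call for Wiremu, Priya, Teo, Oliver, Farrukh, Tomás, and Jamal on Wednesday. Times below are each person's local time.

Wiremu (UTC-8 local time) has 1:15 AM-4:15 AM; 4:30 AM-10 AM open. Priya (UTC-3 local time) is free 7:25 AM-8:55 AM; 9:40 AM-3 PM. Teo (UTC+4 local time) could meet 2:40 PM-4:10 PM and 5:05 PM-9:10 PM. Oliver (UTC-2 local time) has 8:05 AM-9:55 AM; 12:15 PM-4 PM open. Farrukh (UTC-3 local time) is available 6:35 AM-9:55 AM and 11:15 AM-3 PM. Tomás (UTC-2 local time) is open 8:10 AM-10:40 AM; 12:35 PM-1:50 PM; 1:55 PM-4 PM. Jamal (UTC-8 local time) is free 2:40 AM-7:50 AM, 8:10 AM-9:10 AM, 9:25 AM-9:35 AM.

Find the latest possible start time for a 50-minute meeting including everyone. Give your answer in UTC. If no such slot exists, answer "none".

Wiremu in UTC: 09:15-12:15, 12:30-18:00 (add 8h to convert from UTC-8).
Priya in UTC: 10:25-11:55, 12:40-18:00 (add 3h to convert from UTC-3).
Teo in UTC: 10:40-12:10, 13:05-17:10 (subtract 4h to convert from UTC+4).
Oliver in UTC: 10:05-11:55, 14:15-18:00 (add 2h to convert from UTC-2).
Farrukh in UTC: 09:35-12:55, 14:15-18:00 (add 3h to convert from UTC-3).
Tomás in UTC: 10:10-12:40, 14:35-15:50, 15:55-18:00 (add 2h to convert from UTC-2).
Jamal in UTC: 10:40-15:50, 16:10-17:10, 17:25-17:35 (add 8h to convert from UTC-8).
Wiremu ∩ Priya: 10:25-11:55, 12:40-18:00.
Wiremu ∩ Priya ∩ Teo: 10:40-11:55, 13:05-17:10.
Wiremu ∩ Priya ∩ Teo ∩ Oliver: 10:40-11:55, 14:15-17:10.
Wiremu ∩ Priya ∩ Teo ∩ Oliver ∩ Farrukh: 10:40-11:55, 14:15-17:10.
Wiremu ∩ Priya ∩ Teo ∩ Oliver ∩ Farrukh ∩ Tomás: 10:40-11:55, 14:35-15:50, 15:55-17:10.
Wiremu ∩ Priya ∩ Teo ∩ Oliver ∩ Farrukh ∩ Tomás ∩ Jamal: 10:40-11:55, 14:35-15:50, 16:10-17:10.
The last common window of at least 50 minutes is 16:10-17:10; a 50-minute meeting can start as late as 16:20 and still end by 17:10.

16:20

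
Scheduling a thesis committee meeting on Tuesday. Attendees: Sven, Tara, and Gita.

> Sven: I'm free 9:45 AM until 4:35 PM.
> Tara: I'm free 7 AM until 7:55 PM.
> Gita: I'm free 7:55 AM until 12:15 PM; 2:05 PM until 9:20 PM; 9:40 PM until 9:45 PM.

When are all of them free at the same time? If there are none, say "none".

09:45-12:15, 14:05-16:35

Sven ∩ Tara: 09:45-16:35.
Sven ∩ Tara ∩ Gita: 09:45-12:15, 14:05-16:35.
Those are the intersection windows.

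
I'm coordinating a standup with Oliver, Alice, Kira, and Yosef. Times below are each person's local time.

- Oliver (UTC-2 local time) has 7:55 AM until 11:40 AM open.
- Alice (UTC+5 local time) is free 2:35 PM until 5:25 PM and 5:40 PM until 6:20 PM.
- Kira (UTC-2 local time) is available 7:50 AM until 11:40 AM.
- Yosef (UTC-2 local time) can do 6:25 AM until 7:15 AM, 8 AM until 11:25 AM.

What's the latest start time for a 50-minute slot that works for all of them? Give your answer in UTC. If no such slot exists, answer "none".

11:35

Oliver in UTC: 09:55-13:40 (add 2h to convert from UTC-2).
Alice in UTC: 09:35-12:25, 12:40-13:20 (subtract 5h to convert from UTC+5).
Kira in UTC: 09:50-13:40 (add 2h to convert from UTC-2).
Yosef in UTC: 08:25-09:15, 10:00-13:25 (add 2h to convert from UTC-2).
Oliver ∩ Alice: 09:55-12:25, 12:40-13:20.
Oliver ∩ Alice ∩ Kira: 09:55-12:25, 12:40-13:20.
Oliver ∩ Alice ∩ Kira ∩ Yosef: 10:00-12:25, 12:40-13:20.
The last common window of at least 50 minutes is 10:00-12:25; a 50-minute meeting can start as late as 11:35 and still end by 12:25.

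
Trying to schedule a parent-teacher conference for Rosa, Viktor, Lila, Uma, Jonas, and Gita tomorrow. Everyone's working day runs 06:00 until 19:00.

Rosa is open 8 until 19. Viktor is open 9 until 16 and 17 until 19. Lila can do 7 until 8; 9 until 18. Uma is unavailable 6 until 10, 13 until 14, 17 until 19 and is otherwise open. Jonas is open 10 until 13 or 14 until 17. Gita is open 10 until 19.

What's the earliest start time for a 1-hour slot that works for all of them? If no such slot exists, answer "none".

10:00

Rosa free: 08:00-19:00.
Viktor free: 09:00-16:00, 17:00-19:00.
Lila free: 07:00-08:00, 09:00-18:00.
Uma free: 10:00-13:00, 14:00-17:00 (invert busy blocks within the working day).
Jonas free: 10:00-13:00, 14:00-17:00.
Gita free: 10:00-19:00.
Rosa ∩ Viktor: 09:00-16:00, 17:00-19:00.
Rosa ∩ Viktor ∩ Lila: 09:00-16:00, 17:00-18:00.
Rosa ∩ Viktor ∩ Lila ∩ Uma: 10:00-13:00, 14:00-16:00.
Rosa ∩ Viktor ∩ Lila ∩ Uma ∩ Jonas: 10:00-13:00, 14:00-16:00.
Rosa ∩ Viktor ∩ Lila ∩ Uma ∩ Jonas ∩ Gita: 10:00-13:00, 14:00-16:00.
The first common window of at least 60 minutes is 10:00-13:00, so the earliest start is 10:00.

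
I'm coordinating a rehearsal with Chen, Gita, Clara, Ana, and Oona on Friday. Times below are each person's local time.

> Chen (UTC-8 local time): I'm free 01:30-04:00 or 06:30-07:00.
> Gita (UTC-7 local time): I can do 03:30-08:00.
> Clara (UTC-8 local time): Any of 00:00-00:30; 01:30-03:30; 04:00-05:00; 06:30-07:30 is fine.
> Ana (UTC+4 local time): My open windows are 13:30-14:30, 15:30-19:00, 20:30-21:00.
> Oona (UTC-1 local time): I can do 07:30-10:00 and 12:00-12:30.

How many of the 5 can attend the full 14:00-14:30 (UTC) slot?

2

Chen in UTC: 09:30-12:00, 14:30-15:00 (add 8h to convert from UTC-8).
Gita in UTC: 10:30-15:00 (add 7h to convert from UTC-7).
Clara in UTC: 08:00-08:30, 09:30-11:30, 12:00-13:00, 14:30-15:30 (add 8h to convert from UTC-8).
Ana in UTC: 09:30-10:30, 11:30-15:00, 16:30-17:00 (subtract 4h to convert from UTC+4).
Oona in UTC: 08:30-11:00, 13:00-13:30 (add 1h to convert from UTC-1).
Gita and Ana can make the full 14:00-14:30 slot — that's 2.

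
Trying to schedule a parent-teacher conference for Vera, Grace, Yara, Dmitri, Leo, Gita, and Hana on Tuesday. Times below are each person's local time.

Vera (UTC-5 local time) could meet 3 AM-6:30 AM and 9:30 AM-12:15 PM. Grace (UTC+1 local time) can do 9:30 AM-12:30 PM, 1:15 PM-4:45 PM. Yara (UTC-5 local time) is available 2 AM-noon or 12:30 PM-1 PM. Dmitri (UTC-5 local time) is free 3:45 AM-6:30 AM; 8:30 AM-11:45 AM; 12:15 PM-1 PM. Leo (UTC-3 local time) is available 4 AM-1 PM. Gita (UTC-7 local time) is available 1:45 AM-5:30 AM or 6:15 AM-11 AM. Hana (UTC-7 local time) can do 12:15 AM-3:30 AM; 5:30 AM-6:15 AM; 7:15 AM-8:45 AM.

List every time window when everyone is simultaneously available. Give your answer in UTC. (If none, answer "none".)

08:45-10:30, 14:30-15:45

Vera in UTC: 08:00-11:30, 14:30-17:15 (add 5h to convert from UTC-5).
Grace in UTC: 08:30-11:30, 12:15-15:45 (subtract 1h to convert from UTC+1).
Yara in UTC: 07:00-17:00, 17:30-18:00 (add 5h to convert from UTC-5).
Dmitri in UTC: 08:45-11:30, 13:30-16:45, 17:15-18:00 (add 5h to convert from UTC-5).
Leo in UTC: 07:00-16:00 (add 3h to convert from UTC-3).
Gita in UTC: 08:45-12:30, 13:15-18:00 (add 7h to convert from UTC-7).
Hana in UTC: 07:15-10:30, 12:30-13:15, 14:15-15:45 (add 7h to convert from UTC-7).
Vera ∩ Grace: 08:30-11:30, 14:30-15:45.
Vera ∩ Grace ∩ Yara: 08:30-11:30, 14:30-15:45.
Vera ∩ Grace ∩ Yara ∩ Dmitri: 08:45-11:30, 14:30-15:45.
Vera ∩ Grace ∩ Yara ∩ Dmitri ∩ Leo: 08:45-11:30, 14:30-15:45.
Vera ∩ Grace ∩ Yara ∩ Dmitri ∩ Leo ∩ Gita: 08:45-11:30, 14:30-15:45.
Vera ∩ Grace ∩ Yara ∩ Dmitri ∩ Leo ∩ Gita ∩ Hana: 08:45-10:30, 14:30-15:45.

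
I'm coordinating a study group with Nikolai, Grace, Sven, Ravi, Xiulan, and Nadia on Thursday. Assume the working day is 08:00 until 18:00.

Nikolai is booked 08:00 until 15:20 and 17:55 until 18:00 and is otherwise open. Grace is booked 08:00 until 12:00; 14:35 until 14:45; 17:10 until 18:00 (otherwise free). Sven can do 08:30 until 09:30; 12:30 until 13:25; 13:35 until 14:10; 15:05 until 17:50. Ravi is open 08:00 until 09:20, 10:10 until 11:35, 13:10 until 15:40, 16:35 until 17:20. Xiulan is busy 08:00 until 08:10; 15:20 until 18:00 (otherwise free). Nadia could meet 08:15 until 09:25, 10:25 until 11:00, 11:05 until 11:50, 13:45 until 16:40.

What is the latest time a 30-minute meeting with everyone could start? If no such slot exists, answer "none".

none

Nikolai free: 15:20-17:55 (invert busy blocks within the working day).
Grace free: 12:00-14:35, 14:45-17:10 (invert busy blocks within the working day).
Sven free: 08:30-09:30, 12:30-13:25, 13:35-14:10, 15:05-17:50.
Ravi free: 08:00-09:20, 10:10-11:35, 13:10-15:40, 16:35-17:20.
Xiulan free: 08:10-15:20 (invert busy blocks within the working day).
Nadia free: 08:15-09:25, 10:25-11:00, 11:05-11:50, 13:45-16:40.
Nikolai ∩ Grace: 15:20-17:10.
Nikolai ∩ Grace ∩ Sven: 15:20-17:10.
Nikolai ∩ Grace ∩ Sven ∩ Ravi: 15:20-15:40, 16:35-17:10.
Nikolai ∩ Grace ∩ Sven ∩ Ravi ∩ Xiulan: ∅.
Nikolai ∩ Grace ∩ Sven ∩ Ravi ∩ Xiulan ∩ Nadia: ∅.
There is no time when everyone is free.
No common window is at least 30 minutes long.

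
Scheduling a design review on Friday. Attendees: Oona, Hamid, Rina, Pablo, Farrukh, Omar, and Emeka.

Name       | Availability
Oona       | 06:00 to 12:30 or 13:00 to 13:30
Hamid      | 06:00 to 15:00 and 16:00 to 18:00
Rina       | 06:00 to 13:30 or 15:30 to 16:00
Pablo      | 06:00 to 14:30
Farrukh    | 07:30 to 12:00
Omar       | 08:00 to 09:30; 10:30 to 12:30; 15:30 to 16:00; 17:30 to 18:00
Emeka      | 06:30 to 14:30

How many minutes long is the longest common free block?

90

Oona ∩ Hamid: 06:00-12:30, 13:00-13:30.
Oona ∩ Hamid ∩ Rina: 06:00-12:30, 13:00-13:30.
Oona ∩ Hamid ∩ Rina ∩ Pablo: 06:00-12:30, 13:00-13:30.
Oona ∩ Hamid ∩ Rina ∩ Pablo ∩ Farrukh: 07:30-12:00.
Oona ∩ Hamid ∩ Rina ∩ Pablo ∩ Farrukh ∩ Omar: 08:00-09:30, 10:30-12:00.
Oona ∩ Hamid ∩ Rina ∩ Pablo ∩ Farrukh ∩ Omar ∩ Emeka: 08:00-09:30, 10:30-12:00.
So the common availability across everyone is 08:00-09:30, 10:30-12:00.
The longest is 08:00-09:30 at 90 minutes.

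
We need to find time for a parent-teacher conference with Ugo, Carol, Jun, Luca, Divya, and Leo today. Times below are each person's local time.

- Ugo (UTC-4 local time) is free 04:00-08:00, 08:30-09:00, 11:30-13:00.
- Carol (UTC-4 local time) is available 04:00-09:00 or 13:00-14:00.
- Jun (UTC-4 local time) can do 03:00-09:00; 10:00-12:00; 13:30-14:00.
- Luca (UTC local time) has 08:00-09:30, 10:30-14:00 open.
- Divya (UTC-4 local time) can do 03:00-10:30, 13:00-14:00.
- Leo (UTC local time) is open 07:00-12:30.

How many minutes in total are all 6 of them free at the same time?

Ugo in UTC: 08:00-12:00, 12:30-13:00, 15:30-17:00 (add 4h to convert from UTC-4).
Carol in UTC: 08:00-13:00, 17:00-18:00 (add 4h to convert from UTC-4).
Jun in UTC: 07:00-13:00, 14:00-16:00, 17:30-18:00 (add 4h to convert from UTC-4).
Luca in UTC: 08:00-09:30, 10:30-14:00.
Divya in UTC: 07:00-14:30, 17:00-18:00 (add 4h to convert from UTC-4).
Leo in UTC: 07:00-12:30.
Ugo ∩ Carol: 08:00-12:00, 12:30-13:00.
Ugo ∩ Carol ∩ Jun: 08:00-12:00, 12:30-13:00.
Ugo ∩ Carol ∩ Jun ∩ Luca: 08:00-09:30, 10:30-12:00, 12:30-13:00.
Ugo ∩ Carol ∩ Jun ∩ Luca ∩ Divya: 08:00-09:30, 10:30-12:00, 12:30-13:00.
Ugo ∩ Carol ∩ Jun ∩ Luca ∩ Divya ∩ Leo: 08:00-09:30, 10:30-12:00.
Those are the intersection windows.
Summing the common windows: 90 + 90 = 180 minutes.

180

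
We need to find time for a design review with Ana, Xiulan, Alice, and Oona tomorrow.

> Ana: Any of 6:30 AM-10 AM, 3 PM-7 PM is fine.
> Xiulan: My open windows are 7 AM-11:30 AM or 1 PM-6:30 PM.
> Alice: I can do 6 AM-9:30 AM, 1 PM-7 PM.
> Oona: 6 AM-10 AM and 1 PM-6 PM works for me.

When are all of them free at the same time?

07:00-09:30, 15:00-18:00

Ana ∩ Xiulan: 07:00-10:00, 15:00-18:30.
Ana ∩ Xiulan ∩ Alice: 07:00-09:30, 15:00-18:30.
Ana ∩ Xiulan ∩ Alice ∩ Oona: 07:00-09:30, 15:00-18:00.
So the common availability across everyone is 07:00-09:30, 15:00-18:00.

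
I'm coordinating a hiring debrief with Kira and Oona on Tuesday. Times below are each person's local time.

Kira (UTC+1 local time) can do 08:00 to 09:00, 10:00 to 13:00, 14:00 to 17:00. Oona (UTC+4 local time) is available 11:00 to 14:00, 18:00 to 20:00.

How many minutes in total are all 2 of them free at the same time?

240

Kira in UTC: 07:00-08:00, 09:00-12:00, 13:00-16:00 (subtract 1h to convert from UTC+1).
Oona in UTC: 07:00-10:00, 14:00-16:00 (subtract 4h to convert from UTC+4).
Kira ∩ Oona: 07:00-08:00, 09:00-10:00, 14:00-16:00.
Summing the common windows: 60 + 60 + 120 = 240 minutes.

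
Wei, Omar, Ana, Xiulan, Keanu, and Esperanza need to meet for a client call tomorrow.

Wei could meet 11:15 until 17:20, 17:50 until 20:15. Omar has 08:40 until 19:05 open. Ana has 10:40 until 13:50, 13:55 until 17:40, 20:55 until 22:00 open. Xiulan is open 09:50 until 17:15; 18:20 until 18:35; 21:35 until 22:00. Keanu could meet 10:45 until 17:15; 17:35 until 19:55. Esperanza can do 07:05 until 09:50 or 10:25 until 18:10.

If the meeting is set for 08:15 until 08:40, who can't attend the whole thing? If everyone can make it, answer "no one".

Ana, Keanu, Omar, Wei, Xiulan

Wei: not fully free for 08:15-08:40. Omar: not fully free for 08:15-08:40. Ana: not fully free for 08:15-08:40. Xiulan: not fully free for 08:15-08:40. Keanu: not fully free for 08:15-08:40. Esperanza: free for 08:15-08:40.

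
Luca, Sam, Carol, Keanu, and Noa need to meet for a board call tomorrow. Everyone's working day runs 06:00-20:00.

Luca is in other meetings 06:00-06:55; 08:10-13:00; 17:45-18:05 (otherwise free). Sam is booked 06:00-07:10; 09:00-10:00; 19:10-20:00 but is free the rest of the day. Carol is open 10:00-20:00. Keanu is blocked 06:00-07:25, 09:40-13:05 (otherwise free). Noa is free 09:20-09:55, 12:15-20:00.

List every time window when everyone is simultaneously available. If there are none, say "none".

13:05-17:45, 18:05-19:10

Luca free: 06:55-08:10, 13:00-17:45, 18:05-20:00 (invert busy blocks within the working day).
Sam free: 07:10-09:00, 10:00-19:10 (invert busy blocks within the working day).
Carol free: 10:00-20:00.
Keanu free: 07:25-09:40, 13:05-20:00 (invert busy blocks within the working day).
Noa free: 09:20-09:55, 12:15-20:00.
Luca ∩ Sam: 07:10-08:10, 13:00-17:45, 18:05-19:10.
Luca ∩ Sam ∩ Carol: 13:00-17:45, 18:05-19:10.
Luca ∩ Sam ∩ Carol ∩ Keanu: 13:05-17:45, 18:05-19:10.
Luca ∩ Sam ∩ Carol ∩ Keanu ∩ Noa: 13:05-17:45, 18:05-19:10.
Those are the intersection windows.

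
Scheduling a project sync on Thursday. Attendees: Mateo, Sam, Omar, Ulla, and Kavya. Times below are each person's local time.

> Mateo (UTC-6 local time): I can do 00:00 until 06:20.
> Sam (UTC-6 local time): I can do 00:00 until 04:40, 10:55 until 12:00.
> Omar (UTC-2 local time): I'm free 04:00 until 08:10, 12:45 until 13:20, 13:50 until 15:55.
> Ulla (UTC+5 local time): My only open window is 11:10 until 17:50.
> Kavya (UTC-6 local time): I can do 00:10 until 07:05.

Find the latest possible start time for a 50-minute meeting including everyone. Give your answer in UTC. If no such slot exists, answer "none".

Mateo in UTC: 06:00-12:20 (add 6h to convert from UTC-6).
Sam in UTC: 06:00-10:40, 16:55-18:00 (add 6h to convert from UTC-6).
Omar in UTC: 06:00-10:10, 14:45-15:20, 15:50-17:55 (add 2h to convert from UTC-2).
Ulla in UTC: 06:10-12:50 (subtract 5h to convert from UTC+5).
Kavya in UTC: 06:10-13:05 (add 6h to convert from UTC-6).
Mateo ∩ Sam: 06:00-10:40.
Mateo ∩ Sam ∩ Omar: 06:00-10:10.
Mateo ∩ Sam ∩ Omar ∩ Ulla: 06:10-10:10.
Mateo ∩ Sam ∩ Omar ∩ Ulla ∩ Kavya: 06:10-10:10.
Those are the intersection windows.
The last common window of at least 50 minutes is 06:10-10:10; a 50-minute meeting can start as late as 09:20 and still end by 10:10.

09:20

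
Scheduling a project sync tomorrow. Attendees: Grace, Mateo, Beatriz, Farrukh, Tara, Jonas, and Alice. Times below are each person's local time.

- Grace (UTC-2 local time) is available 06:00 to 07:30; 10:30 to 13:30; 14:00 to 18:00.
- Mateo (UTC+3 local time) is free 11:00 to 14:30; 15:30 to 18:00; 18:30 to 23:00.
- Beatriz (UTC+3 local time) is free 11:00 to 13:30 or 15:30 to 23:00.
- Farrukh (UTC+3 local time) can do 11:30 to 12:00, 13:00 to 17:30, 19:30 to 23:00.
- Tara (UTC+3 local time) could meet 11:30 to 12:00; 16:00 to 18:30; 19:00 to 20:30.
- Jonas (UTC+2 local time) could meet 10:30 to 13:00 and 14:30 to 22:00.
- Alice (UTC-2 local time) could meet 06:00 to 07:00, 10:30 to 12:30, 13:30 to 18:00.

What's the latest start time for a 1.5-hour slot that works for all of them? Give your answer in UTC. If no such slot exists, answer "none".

13:00

Grace in UTC: 08:00-09:30, 12:30-15:30, 16:00-20:00 (add 2h to convert from UTC-2).
Mateo in UTC: 08:00-11:30, 12:30-15:00, 15:30-20:00 (subtract 3h to convert from UTC+3).
Beatriz in UTC: 08:00-10:30, 12:30-20:00 (subtract 3h to convert from UTC+3).
Farrukh in UTC: 08:30-09:00, 10:00-14:30, 16:30-20:00 (subtract 3h to convert from UTC+3).
Tara in UTC: 08:30-09:00, 13:00-15:30, 16:00-17:30 (subtract 3h to convert from UTC+3).
Jonas in UTC: 08:30-11:00, 12:30-20:00 (subtract 2h to convert from UTC+2).
Alice in UTC: 08:00-09:00, 12:30-14:30, 15:30-20:00 (add 2h to convert from UTC-2).
Grace ∩ Mateo: 08:00-09:30, 12:30-15:00, 16:00-20:00.
Grace ∩ Mateo ∩ Beatriz: 08:00-09:30, 12:30-15:00, 16:00-20:00.
Grace ∩ Mateo ∩ Beatriz ∩ Farrukh: 08:30-09:00, 12:30-14:30, 16:30-20:00.
Grace ∩ Mateo ∩ Beatriz ∩ Farrukh ∩ Tara: 08:30-09:00, 13:00-14:30, 16:30-17:30.
Grace ∩ Mateo ∩ Beatriz ∩ Farrukh ∩ Tara ∩ Jonas: 08:30-09:00, 13:00-14:30, 16:30-17:30.
Grace ∩ Mateo ∩ Beatriz ∩ Farrukh ∩ Tara ∩ Jonas ∩ Alice: 08:30-09:00, 13:00-14:30, 16:30-17:30.
Those are the intersection windows.
The last common window of at least 90 minutes is 13:00-14:30; a 90-minute meeting can start as late as 13:00 and still end by 14:30.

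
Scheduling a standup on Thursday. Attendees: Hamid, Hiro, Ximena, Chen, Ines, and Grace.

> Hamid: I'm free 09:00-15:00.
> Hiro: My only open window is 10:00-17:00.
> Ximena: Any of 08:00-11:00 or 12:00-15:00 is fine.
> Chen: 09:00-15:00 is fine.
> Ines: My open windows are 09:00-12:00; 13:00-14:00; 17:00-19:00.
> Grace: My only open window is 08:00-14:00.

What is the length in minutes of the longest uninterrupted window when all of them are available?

Hamid ∩ Hiro: 10:00-15:00.
Hamid ∩ Hiro ∩ Ximena: 10:00-11:00, 12:00-15:00.
Hamid ∩ Hiro ∩ Ximena ∩ Chen: 10:00-11:00, 12:00-15:00.
Hamid ∩ Hiro ∩ Ximena ∩ Chen ∩ Ines: 10:00-11:00, 13:00-14:00.
Hamid ∩ Hiro ∩ Ximena ∩ Chen ∩ Ines ∩ Grace: 10:00-11:00, 13:00-14:00.
The longest is 10:00-11:00 at 60 minutes.

60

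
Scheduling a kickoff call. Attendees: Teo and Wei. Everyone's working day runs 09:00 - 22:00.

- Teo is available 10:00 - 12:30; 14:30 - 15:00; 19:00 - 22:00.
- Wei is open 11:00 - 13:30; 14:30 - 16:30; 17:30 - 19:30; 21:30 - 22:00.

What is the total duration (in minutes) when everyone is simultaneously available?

180

Teo ∩ Wei: 11:00-12:30, 14:30-15:00, 19:00-19:30, 21:30-22:00.
So the common availability across everyone is 11:00-12:30, 14:30-15:00, 19:00-19:30, 21:30-22:00.
Summing the common windows: 90 + 30 + 30 + 30 = 180 minutes.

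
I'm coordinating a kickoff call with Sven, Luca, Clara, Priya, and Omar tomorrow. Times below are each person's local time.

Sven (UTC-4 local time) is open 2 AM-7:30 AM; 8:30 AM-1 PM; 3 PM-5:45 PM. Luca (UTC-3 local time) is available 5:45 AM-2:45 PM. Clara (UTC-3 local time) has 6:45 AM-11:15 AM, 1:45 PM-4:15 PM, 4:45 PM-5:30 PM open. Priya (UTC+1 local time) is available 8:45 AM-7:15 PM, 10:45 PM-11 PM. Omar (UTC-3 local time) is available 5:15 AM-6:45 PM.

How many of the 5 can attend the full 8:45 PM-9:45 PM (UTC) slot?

2

Sven in UTC: 06:00-11:30, 12:30-17:00, 19:00-21:45 (add 4h to convert from UTC-4).
Luca in UTC: 08:45-17:45 (add 3h to convert from UTC-3).
Clara in UTC: 09:45-14:15, 16:45-19:15, 19:45-20:30 (add 3h to convert from UTC-3).
Priya in UTC: 07:45-18:15, 21:45-22:00 (subtract 1h to convert from UTC+1).
Omar in UTC: 08:15-21:45 (add 3h to convert from UTC-3).
Sven and Omar can make the full 20:45-21:45 slot — that's 2.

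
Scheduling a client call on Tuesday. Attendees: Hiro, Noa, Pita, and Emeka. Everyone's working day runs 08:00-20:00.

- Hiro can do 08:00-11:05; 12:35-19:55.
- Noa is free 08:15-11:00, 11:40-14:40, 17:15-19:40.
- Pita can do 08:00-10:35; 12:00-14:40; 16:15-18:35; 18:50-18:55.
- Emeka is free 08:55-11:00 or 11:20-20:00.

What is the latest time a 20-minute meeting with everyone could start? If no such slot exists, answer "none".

18:15

Hiro ∩ Noa: 08:15-11:00, 12:35-14:40, 17:15-19:40.
Hiro ∩ Noa ∩ Pita: 08:15-10:35, 12:35-14:40, 17:15-18:35, 18:50-18:55.
Hiro ∩ Noa ∩ Pita ∩ Emeka: 08:55-10:35, 12:35-14:40, 17:15-18:35, 18:50-18:55.
Those are the intersection windows.
The last common window of at least 20 minutes is 17:15-18:35; a 20-minute meeting can start as late as 18:15 and still end by 18:35.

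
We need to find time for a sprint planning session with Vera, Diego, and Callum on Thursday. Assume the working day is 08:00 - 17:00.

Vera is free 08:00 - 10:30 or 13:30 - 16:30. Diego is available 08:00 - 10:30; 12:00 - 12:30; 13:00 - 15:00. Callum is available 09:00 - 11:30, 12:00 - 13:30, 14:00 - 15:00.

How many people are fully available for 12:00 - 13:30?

Callum can make the full 12:00-13:30 slot — that's 1.

1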